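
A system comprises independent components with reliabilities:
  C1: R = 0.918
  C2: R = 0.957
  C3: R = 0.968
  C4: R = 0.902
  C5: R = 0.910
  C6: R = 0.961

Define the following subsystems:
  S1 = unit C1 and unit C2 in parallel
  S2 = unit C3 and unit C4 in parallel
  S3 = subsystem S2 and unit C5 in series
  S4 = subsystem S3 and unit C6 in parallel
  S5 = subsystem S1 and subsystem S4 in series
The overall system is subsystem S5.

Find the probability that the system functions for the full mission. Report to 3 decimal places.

Parallel (C1 and C2): 1 − (1 − 0.91800)(1 − 0.95700) = 0.99647
Parallel (C3 and C4): 1 − (1 − 0.96800)(1 − 0.90200) = 0.99686
Series ([0.99686] and C5): 0.99686 × 0.91000 = 0.90714
Parallel ([0.90714] and C6): 1 − (1 − 0.90714)(1 − 0.96100) = 0.99638
Series ([0.99647] and [0.99638]): 0.99647 × 0.99638 = 0.993

0.993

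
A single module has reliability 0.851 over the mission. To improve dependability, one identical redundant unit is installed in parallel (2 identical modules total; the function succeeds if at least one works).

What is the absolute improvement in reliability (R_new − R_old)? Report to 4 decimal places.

0.1268

R_before = 0.851
R_after = 1 − (1 − 0.851)^2 = 0.9778
ΔR = 0.9778 − 0.851 = 0.1268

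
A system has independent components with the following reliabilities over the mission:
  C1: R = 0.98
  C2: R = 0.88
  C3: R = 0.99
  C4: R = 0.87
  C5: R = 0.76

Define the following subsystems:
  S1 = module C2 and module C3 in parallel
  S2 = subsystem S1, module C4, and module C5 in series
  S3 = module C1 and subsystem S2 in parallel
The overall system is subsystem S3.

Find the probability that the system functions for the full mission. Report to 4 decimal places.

Parallel (C2 and C3): 1 − (1 − 0.880000)(1 − 0.990000) = 0.998800
Series ([0.998800], C4, and C5): 0.998800 × 0.870000 × 0.760000 = 0.660407
Parallel (C1 and [0.660407]): 1 − (1 − 0.980000)(1 − 0.660407) = 0.9932

0.9932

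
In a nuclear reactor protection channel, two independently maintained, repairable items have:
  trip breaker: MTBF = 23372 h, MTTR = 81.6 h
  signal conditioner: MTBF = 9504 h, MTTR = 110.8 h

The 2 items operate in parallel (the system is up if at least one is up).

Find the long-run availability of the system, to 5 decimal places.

A(trip breaker) = MTBF/(MTBF+MTTR) = 23372/(23372+81.6) = 0.996521
A(signal conditioner) = MTBF/(MTBF+MTTR) = 9504/(9504+110.8) = 0.988476
Parallel availability: 1 − (1 − 0.996521)(1 − 0.988476) = 0.99996

0.99996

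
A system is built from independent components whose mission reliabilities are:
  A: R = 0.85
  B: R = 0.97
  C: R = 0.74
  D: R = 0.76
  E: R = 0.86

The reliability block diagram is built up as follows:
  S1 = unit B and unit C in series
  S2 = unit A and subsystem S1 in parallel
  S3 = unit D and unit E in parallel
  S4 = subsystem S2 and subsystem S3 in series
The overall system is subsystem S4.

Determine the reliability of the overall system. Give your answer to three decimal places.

Series (B and C): 0.97000 × 0.74000 = 0.71780
Parallel (A and [0.71780]): 1 − (1 − 0.85000)(1 − 0.71780) = 0.95767
Parallel (D and E): 1 − (1 − 0.76000)(1 − 0.86000) = 0.96640
Series ([0.95767] and [0.96640]): 0.95767 × 0.96640 = 0.925

0.925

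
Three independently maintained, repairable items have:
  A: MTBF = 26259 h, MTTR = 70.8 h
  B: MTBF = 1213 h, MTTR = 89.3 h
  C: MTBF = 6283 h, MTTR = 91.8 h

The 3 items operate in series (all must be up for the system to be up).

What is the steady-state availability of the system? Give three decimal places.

A(A) = MTBF/(MTBF+MTTR) = 26259/(26259+70.8) = 0.997311
A(B) = MTBF/(MTBF+MTTR) = 1213/(1213+89.3) = 0.931429
A(C) = MTBF/(MTBF+MTTR) = 6283/(6283+91.8) = 0.985600
Series availability: 0.997311 × 0.931429 × 0.985600 = 0.916

0.916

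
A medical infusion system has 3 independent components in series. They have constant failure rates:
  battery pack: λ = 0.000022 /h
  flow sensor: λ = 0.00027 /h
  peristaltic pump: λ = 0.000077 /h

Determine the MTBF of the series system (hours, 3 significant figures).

2710

Series of exponential components: λ_sys = Σ λ_i
λ_sys = 0.000022 + 0.00027 + 0.000077 = 3.6900e-04 /h
MTBF = 1 / λ_sys = 2710 h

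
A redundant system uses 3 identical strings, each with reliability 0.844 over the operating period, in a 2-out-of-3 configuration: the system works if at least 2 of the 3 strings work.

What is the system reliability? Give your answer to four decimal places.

0.9346

R = Σ_{i=2}^{3} C(3,i) p^i (1−p)^{3−i} with p = 0.844
C(3,2)·0.844^2·0.156^1 = 0.333373
C(3,3)·0.844^3·0.156^0 = 0.601212
Sum = 0.9346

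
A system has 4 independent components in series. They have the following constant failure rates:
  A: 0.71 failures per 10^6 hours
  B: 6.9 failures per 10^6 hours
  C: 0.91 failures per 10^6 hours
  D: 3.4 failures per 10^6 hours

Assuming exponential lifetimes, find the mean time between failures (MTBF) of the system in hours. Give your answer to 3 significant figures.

Series of exponential components: λ_sys = Σ λ_i
λ_sys = 0.00000071 + 0.0000069 + 0.00000091 + 0.0000034 = 1.1920e-05 /h
MTBF = 1 / λ_sys = 83900 h

83900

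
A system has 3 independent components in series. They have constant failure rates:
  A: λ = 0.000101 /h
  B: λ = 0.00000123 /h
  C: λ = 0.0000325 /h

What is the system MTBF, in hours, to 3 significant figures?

Series of exponential components: λ_sys = Σ λ_i
λ_sys = 0.000101 + 0.00000123 + 0.0000325 = 1.3473e-04 /h
MTBF = 1 / λ_sys = 7420 h

7420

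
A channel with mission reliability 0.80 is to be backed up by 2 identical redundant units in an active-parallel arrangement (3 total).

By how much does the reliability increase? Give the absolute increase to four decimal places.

R_before = 0.80
R_after = 1 − (1 − 0.80)^3 = 0.9920
ΔR = 0.9920 − 0.80 = 0.1920

0.1920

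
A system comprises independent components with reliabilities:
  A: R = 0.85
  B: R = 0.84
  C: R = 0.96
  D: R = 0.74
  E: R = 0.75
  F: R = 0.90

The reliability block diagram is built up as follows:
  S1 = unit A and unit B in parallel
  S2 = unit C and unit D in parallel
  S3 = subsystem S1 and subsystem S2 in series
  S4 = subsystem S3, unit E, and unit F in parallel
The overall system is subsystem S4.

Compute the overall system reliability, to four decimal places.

Parallel (A and B): 1 − (1 − 0.850000)(1 − 0.840000) = 0.976000
Parallel (C and D): 1 − (1 − 0.960000)(1 − 0.740000) = 0.989600
Series ([0.976000] and [0.989600]): 0.976000 × 0.989600 = 0.965850
Parallel ([0.965850], E, and F): 1 − (1 − 0.965850)(1 − 0.750000)(1 − 0.900000) = 0.9991

0.9991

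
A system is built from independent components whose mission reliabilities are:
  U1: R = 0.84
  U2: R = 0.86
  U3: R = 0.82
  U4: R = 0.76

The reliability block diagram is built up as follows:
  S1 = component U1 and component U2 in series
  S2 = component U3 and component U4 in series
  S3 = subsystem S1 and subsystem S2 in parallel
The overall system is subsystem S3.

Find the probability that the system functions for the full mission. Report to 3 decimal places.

Series (U1 and U2): 0.84000 × 0.86000 = 0.72240
Series (U3 and U4): 0.82000 × 0.76000 = 0.62320
Parallel ([0.72240] and [0.62320]): 1 − (1 − 0.72240)(1 − 0.62320) = 0.895

0.895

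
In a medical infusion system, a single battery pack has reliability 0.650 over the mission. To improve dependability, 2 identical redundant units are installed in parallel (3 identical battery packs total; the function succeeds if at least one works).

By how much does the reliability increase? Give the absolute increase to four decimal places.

0.3071

R_before = 0.650
R_after = 1 − (1 − 0.650)^3 = 0.9571
ΔR = 0.9571 − 0.650 = 0.3071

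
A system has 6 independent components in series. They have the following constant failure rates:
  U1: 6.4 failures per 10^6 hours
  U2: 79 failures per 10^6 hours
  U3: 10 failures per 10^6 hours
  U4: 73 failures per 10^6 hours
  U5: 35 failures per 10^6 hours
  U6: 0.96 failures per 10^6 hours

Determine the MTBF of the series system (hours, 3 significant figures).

4890

Series of exponential components: λ_sys = Σ λ_i
λ_sys = 0.0000064 + 0.000079 + 0.000010 + 0.000073 + 0.000035 + 0.00000096 = 2.0436e-04 /h
MTBF = 1 / λ_sys = 4890 h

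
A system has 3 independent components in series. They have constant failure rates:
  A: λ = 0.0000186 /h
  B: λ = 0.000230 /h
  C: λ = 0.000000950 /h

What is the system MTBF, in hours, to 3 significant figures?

Series of exponential components: λ_sys = Σ λ_i
λ_sys = 0.0000186 + 0.000230 + 0.000000950 = 2.4955e-04 /h
MTBF = 1 / λ_sys = 4010 h

4010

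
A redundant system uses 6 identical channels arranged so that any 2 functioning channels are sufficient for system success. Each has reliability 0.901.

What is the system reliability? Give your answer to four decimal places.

0.9999

R = Σ_{i=2}^{6} C(6,i) p^i (1−p)^{6−i} with p = 0.901
C(6,2)·0.901^2·0.099^4 = 0.001170
C(6,3)·0.901^3·0.099^3 = 0.014194
C(6,4)·0.901^4·0.099^2 = 0.096886
C(6,5)·0.901^5·0.099^1 = 0.352704
C(6,6)·0.901^6·0.099^0 = 0.534994
Sum = 0.9999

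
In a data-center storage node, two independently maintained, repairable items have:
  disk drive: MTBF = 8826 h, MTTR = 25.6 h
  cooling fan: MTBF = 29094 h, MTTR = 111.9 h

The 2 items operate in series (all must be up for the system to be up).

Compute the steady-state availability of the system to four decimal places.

0.9933

A(disk drive) = MTBF/(MTBF+MTTR) = 8826/(8826+25.6) = 0.997108
A(cooling fan) = MTBF/(MTBF+MTTR) = 29094/(29094+111.9) = 0.996169
Series availability: 0.997108 × 0.996169 = 0.9933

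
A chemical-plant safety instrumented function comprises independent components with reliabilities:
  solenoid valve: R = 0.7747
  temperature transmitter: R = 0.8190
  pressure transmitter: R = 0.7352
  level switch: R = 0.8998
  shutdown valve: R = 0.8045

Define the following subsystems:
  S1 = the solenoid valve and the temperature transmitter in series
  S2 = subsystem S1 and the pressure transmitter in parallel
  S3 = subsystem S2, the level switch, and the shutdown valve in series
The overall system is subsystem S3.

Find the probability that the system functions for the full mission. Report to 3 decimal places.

Series (solenoid valve and temperature transmitter): 0.77470 × 0.81900 = 0.63448
Parallel ([0.63448] and pressure transmitter): 1 − (1 − 0.63448)(1 − 0.73520) = 0.90321
Series ([0.90321], level switch, and shutdown valve): 0.90321 × 0.89980 × 0.80450 = 0.654

0.654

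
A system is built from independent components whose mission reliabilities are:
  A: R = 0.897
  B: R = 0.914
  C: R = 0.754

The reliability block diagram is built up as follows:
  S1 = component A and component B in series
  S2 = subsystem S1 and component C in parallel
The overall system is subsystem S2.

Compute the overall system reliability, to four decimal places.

Series (A and B): 0.897000 × 0.914000 = 0.819858
Parallel ([0.819858] and C): 1 − (1 − 0.819858)(1 − 0.754000) = 0.9557

0.9557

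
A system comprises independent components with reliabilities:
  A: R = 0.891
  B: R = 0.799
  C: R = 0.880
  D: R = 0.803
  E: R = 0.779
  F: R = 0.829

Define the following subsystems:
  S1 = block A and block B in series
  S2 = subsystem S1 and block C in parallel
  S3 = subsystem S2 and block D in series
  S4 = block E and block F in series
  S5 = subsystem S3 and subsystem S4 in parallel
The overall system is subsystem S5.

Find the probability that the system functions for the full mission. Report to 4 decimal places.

0.9204

Series (A and B): 0.891000 × 0.799000 = 0.711909
Parallel ([0.711909] and C): 1 − (1 − 0.711909)(1 − 0.880000) = 0.965429
Series ([0.965429] and D): 0.965429 × 0.803000 = 0.775239
Series (E and F): 0.779000 × 0.829000 = 0.645791
Parallel ([0.775239] and [0.645791]): 1 − (1 − 0.775239)(1 − 0.645791) = 0.9204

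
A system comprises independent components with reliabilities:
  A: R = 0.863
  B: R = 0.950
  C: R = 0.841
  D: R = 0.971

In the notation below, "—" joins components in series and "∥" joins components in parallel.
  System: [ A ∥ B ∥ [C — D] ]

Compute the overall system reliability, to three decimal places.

0.999

Series (C and D): 0.84100 × 0.97100 = 0.81661
Parallel (A, B, and [0.81661]): 1 − (1 − 0.86300)(1 − 0.95000)(1 − 0.81661) = 0.999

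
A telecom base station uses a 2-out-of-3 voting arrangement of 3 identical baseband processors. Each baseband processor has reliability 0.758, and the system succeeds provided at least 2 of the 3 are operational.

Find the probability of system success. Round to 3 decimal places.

R = Σ_{i=2}^{3} C(3,i) p^i (1−p)^{3−i} with p = 0.758
C(3,2)·0.758^2·0.242^1 = 0.41713
C(3,3)·0.758^3·0.242^0 = 0.43552
Sum = 0.853

0.853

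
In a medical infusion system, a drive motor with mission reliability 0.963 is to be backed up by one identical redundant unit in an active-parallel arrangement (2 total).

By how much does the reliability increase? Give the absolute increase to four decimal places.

0.0356

R_before = 0.963
R_after = 1 − (1 − 0.963)^2 = 0.9986
ΔR = 0.9986 − 0.963 = 0.0356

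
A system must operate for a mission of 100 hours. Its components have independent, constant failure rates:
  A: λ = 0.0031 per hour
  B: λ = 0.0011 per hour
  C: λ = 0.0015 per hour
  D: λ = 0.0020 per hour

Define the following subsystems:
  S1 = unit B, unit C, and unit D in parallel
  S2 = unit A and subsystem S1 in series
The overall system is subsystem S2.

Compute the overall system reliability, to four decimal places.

0.7315

R(A) = exp(−0.0031 × 100) = 0.733447
R(B) = exp(−0.0011 × 100) = 0.895834
R(C) = exp(−0.0015 × 100) = 0.860708
R(D) = exp(−0.0020 × 100) = 0.818731
Parallel (B, C, and D): 1 − (1 − 0.895834)(1 − 0.860708)(1 − 0.818731) = 0.997370
Series (A and [0.997370]): 0.733447 × 0.997370 = 0.7315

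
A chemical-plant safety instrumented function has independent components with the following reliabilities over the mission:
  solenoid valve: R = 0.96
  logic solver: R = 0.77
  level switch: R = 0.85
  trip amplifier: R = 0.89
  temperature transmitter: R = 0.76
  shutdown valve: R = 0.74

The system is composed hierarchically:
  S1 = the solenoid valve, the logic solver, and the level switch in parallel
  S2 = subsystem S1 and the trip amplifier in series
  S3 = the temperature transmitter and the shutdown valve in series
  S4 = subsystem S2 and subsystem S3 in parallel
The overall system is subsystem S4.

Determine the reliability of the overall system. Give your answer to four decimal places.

0.9513

Parallel (solenoid valve, logic solver, and level switch): 1 − (1 − 0.960000)(1 − 0.770000)(1 − 0.850000) = 0.998620
Series ([0.998620] and trip amplifier): 0.998620 × 0.890000 = 0.888772
Series (temperature transmitter and shutdown valve): 0.760000 × 0.740000 = 0.562400
Parallel ([0.888772] and [0.562400]): 1 − (1 − 0.888772)(1 − 0.562400) = 0.9513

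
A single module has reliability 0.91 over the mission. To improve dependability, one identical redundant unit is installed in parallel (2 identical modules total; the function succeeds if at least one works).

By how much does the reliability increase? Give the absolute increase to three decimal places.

0.082

R_before = 0.91
R_after = 1 − (1 − 0.91)^2 = 0.992
ΔR = 0.992 − 0.91 = 0.082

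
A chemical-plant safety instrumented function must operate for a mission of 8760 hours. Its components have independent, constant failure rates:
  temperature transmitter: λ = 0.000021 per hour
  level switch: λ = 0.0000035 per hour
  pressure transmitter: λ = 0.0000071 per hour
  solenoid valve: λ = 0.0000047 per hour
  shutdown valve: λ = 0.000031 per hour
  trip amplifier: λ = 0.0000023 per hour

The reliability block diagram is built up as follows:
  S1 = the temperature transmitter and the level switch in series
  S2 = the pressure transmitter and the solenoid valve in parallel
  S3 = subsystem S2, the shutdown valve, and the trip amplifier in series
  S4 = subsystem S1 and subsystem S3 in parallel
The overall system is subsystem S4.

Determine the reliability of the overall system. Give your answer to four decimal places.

0.9508

R(temperature transmitter) = exp(−0.000021 × 8760) = 0.831969
R(level switch) = exp(−0.0000035 × 8760) = 0.969805
R(pressure transmitter) = exp(−0.0000071 × 8760) = 0.939699
R(solenoid valve) = exp(−0.0000047 × 8760) = 0.959664
R(shutdown valve) = exp(−0.000031 × 8760) = 0.762190
R(trip amplifier) = exp(−0.0000023 × 8760) = 0.980054
Series (temperature transmitter and level switch): 0.831969 × 0.969805 = 0.806848
Parallel (pressure transmitter and solenoid valve): 1 − (1 − 0.939699)(1 − 0.959664) = 0.997568
Series ([0.997568], shutdown valve, and trip amplifier): 0.997568 × 0.762190 × 0.980054 = 0.745171
Parallel ([0.806848] and [0.745171]): 1 − (1 − 0.806848)(1 − 0.745171) = 0.9508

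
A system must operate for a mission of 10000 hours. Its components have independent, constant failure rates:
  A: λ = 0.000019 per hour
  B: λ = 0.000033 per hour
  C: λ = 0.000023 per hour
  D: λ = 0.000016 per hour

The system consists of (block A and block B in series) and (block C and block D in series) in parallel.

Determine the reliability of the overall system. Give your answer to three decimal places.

0.869

R(A) = exp(−0.000019 × 10000) = 0.82696
R(B) = exp(−0.000033 × 10000) = 0.71892
R(C) = exp(−0.000023 × 10000) = 0.79453
R(D) = exp(−0.000016 × 10000) = 0.85214
Series (A and B): 0.82696 × 0.71892 = 0.59452
Series (C and D): 0.79453 × 0.85214 = 0.67705
Parallel ([0.59452] and [0.67705]): 1 − (1 − 0.59452)(1 − 0.67705) = 0.869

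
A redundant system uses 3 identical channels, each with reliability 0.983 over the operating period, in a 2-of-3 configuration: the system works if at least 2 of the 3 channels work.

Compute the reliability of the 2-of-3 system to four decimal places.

R = Σ_{i=2}^{3} C(3,i) p^i (1−p)^{3−i} with p = 0.983
C(3,2)·0.983^2·0.017^1 = 0.049281
C(3,3)·0.983^3·0.017^0 = 0.949862
Sum = 0.9991

0.9991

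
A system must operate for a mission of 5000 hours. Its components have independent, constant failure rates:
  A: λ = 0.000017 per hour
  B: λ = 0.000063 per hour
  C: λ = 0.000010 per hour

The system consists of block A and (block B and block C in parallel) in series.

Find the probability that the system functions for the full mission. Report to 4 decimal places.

0.9064

R(A) = exp(−0.000017 × 5000) = 0.918512
R(B) = exp(−0.000063 × 5000) = 0.729789
R(C) = exp(−0.000010 × 5000) = 0.951229
Parallel (B and C): 1 − (1 − 0.729789)(1 − 0.951229) = 0.986822
Series (A and [0.986822]): 0.918512 × 0.986822 = 0.9064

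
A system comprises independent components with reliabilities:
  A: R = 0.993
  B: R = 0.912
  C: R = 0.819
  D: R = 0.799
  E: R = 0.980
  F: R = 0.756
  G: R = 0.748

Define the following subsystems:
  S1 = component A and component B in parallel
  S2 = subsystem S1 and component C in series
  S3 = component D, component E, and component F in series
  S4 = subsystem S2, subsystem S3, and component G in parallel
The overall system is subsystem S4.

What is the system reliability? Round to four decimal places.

Parallel (A and B): 1 − (1 − 0.993000)(1 − 0.912000) = 0.999384
Series ([0.999384] and C): 0.999384 × 0.819000 = 0.818495
Series (D, E, and F): 0.799000 × 0.980000 × 0.756000 = 0.591963
Parallel ([0.818495], [0.591963], and G): 1 − (1 − 0.818495)(1 − 0.591963)(1 − 0.748000) = 0.9813

0.9813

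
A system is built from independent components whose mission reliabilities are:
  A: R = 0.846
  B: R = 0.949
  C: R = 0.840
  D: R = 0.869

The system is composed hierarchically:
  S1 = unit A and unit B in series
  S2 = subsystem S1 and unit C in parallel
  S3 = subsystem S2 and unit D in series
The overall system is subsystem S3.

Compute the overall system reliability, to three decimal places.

Series (A and B): 0.84600 × 0.94900 = 0.80285
Parallel ([0.80285] and C): 1 − (1 − 0.80285)(1 − 0.84000) = 0.96846
Series ([0.96846] and D): 0.96846 × 0.86900 = 0.842

0.842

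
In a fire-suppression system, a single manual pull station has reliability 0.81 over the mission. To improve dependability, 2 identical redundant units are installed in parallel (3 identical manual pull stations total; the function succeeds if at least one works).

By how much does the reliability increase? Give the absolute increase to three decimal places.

0.183

R_before = 0.81
R_after = 1 − (1 − 0.81)^3 = 0.993
ΔR = 0.993 − 0.81 = 0.183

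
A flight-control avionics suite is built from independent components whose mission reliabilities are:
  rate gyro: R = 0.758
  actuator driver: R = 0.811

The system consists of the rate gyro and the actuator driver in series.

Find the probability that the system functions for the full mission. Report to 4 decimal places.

0.6147

Series (rate gyro and actuator driver): 0.758000 × 0.811000 = 0.6147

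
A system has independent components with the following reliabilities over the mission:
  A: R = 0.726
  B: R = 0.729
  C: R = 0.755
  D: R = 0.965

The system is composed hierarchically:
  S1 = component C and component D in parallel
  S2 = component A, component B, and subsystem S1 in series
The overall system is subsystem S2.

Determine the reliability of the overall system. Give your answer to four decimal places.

0.5247

Parallel (C and D): 1 − (1 − 0.755000)(1 − 0.965000) = 0.991425
Series (A, B, and [0.991425]): 0.726000 × 0.729000 × 0.991425 = 0.5247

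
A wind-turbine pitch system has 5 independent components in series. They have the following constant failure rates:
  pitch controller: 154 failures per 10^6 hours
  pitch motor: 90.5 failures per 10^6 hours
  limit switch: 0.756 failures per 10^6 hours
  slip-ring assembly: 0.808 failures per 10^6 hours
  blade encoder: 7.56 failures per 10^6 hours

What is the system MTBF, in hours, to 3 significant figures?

Series of exponential components: λ_sys = Σ λ_i
λ_sys = 0.000154 + 0.0000905 + 0.000000756 + 0.000000808 + 0.00000756 = 2.5362e-04 /h
MTBF = 1 / λ_sys = 3940 h

3940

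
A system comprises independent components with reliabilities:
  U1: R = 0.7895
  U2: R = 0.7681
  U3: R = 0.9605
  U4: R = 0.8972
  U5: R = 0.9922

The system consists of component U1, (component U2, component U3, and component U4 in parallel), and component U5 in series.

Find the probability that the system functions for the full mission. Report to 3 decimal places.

Parallel (U2, U3, and U4): 1 − (1 − 0.76810)(1 − 0.96050)(1 − 0.89720) = 0.99906
Series (U1, [0.99906], and U5): 0.78950 × 0.99906 × 0.99220 = 0.783

0.783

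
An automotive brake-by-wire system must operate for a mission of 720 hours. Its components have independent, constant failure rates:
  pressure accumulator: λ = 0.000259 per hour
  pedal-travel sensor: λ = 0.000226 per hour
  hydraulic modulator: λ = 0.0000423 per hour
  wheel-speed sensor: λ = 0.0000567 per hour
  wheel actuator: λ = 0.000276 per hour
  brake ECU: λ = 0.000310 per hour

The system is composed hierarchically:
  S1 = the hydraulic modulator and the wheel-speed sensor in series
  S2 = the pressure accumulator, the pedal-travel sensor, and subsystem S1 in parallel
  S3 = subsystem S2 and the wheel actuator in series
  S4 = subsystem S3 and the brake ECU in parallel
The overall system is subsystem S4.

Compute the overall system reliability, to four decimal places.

R(pressure accumulator) = exp(−0.000259 × 720) = 0.829875
R(pedal-travel sensor) = exp(−0.000226 × 720) = 0.849829
R(hydraulic modulator) = exp(−0.0000423 × 720) = 0.970003
R(wheel-speed sensor) = exp(−0.0000567 × 720) = 0.959998
R(wheel actuator) = exp(−0.000276 × 720) = 0.819779
R(brake ECU) = exp(−0.000310 × 720) = 0.799955
Series (hydraulic modulator and wheel-speed sensor): 0.970003 × 0.959998 = 0.931201
Parallel (pressure accumulator, pedal-travel sensor, and [0.931201]): 1 − (1 − 0.829875)(1 − 0.849829)(1 − 0.931201) = 0.998242
Series ([0.998242] and wheel actuator): 0.998242 × 0.819779 = 0.818338
Parallel ([0.818338] and brake ECU): 1 − (1 − 0.818338)(1 − 0.799955) = 0.9637

0.9637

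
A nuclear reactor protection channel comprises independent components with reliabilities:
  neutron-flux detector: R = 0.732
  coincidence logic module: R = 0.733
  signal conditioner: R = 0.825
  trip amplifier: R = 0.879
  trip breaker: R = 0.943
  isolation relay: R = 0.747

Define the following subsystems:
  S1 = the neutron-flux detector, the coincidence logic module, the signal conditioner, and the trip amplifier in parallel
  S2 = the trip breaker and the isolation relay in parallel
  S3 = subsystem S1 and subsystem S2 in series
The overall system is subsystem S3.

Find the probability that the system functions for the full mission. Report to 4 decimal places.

Parallel (neutron-flux detector, coincidence logic module, signal conditioner, and trip amplifier): 1 − (1 − 0.732000)(1 − 0.733000)(1 − 0.825000)(1 − 0.879000) = 0.998485
Parallel (trip breaker and isolation relay): 1 − (1 − 0.943000)(1 − 0.747000) = 0.985579
Series ([0.998485] and [0.985579]): 0.998485 × 0.985579 = 0.9841

0.9841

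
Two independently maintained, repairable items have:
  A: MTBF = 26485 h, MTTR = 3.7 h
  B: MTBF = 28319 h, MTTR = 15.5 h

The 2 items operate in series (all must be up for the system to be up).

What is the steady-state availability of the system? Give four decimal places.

A(A) = MTBF/(MTBF+MTTR) = 26485/(26485+3.7) = 0.999860
A(B) = MTBF/(MTBF+MTTR) = 28319/(28319+15.5) = 0.999453
Series availability: 0.999860 × 0.999453 = 0.9993

0.9993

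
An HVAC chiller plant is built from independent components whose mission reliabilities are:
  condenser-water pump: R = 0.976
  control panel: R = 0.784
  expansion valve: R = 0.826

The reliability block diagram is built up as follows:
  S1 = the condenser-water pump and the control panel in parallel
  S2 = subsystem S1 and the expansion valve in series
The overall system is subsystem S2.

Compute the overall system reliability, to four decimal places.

0.8217

Parallel (condenser-water pump and control panel): 1 − (1 − 0.976000)(1 − 0.784000) = 0.994816
Series ([0.994816] and expansion valve): 0.994816 × 0.826000 = 0.8217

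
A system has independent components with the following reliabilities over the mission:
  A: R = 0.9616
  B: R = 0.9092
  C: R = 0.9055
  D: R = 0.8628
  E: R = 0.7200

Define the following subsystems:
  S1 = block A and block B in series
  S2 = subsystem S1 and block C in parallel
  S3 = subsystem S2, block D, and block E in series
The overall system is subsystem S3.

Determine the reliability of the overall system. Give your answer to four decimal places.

Series (A and B): 0.961600 × 0.909200 = 0.874287
Parallel ([0.874287] and C): 1 − (1 − 0.874287)(1 − 0.905500) = 0.988120
Series ([0.988120], D, and E): 0.988120 × 0.862800 × 0.720000 = 0.6138

0.6138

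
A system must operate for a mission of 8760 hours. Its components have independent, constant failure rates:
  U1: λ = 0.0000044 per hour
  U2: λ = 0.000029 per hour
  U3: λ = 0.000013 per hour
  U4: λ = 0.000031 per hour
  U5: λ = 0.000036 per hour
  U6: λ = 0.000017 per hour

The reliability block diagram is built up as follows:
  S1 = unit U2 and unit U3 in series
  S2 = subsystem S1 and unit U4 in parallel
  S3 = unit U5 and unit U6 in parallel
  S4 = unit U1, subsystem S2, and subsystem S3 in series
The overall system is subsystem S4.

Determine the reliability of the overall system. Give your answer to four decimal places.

R(U1) = exp(−0.0000044 × 8760) = 0.962189
R(U2) = exp(−0.000029 × 8760) = 0.775661
R(U3) = exp(−0.000013 × 8760) = 0.892365
R(U4) = exp(−0.000031 × 8760) = 0.762190
R(U5) = exp(−0.000036 × 8760) = 0.729526
R(U6) = exp(−0.000017 × 8760) = 0.861638
Series (U2 and U3): 0.775661 × 0.892365 = 0.692173
Parallel ([0.692173] and U4): 1 − (1 − 0.692173)(1 − 0.762190) = 0.926796
Parallel (U5 and U6): 1 − (1 − 0.729526)(1 − 0.861638) = 0.962577
Series (U1, [0.926796], and [0.962577]): 0.962189 × 0.926796 × 0.962577 = 0.8584

0.8584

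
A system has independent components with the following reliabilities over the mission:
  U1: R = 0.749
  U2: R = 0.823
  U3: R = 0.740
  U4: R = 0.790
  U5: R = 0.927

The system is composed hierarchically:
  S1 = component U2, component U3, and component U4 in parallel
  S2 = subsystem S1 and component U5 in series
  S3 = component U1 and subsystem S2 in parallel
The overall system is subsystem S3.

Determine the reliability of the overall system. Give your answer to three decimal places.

0.979

Parallel (U2, U3, and U4): 1 − (1 − 0.82300)(1 − 0.74000)(1 − 0.79000) = 0.99034
Series ([0.99034] and U5): 0.99034 × 0.92700 = 0.91805
Parallel (U1 and [0.91805]): 1 − (1 − 0.74900)(1 − 0.91805) = 0.979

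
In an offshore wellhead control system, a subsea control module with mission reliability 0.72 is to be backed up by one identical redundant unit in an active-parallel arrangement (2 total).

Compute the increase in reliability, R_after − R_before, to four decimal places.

R_before = 0.72
R_after = 1 − (1 − 0.72)^2 = 0.9216
ΔR = 0.9216 − 0.72 = 0.2016

0.2016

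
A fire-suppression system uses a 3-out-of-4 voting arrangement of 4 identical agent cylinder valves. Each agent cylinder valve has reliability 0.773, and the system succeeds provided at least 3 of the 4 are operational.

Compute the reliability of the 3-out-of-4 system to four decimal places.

0.7764

R = Σ_{i=3}^{4} C(4,i) p^i (1−p)^{4−i} with p = 0.773
C(4,3)·0.773^3·0.227^1 = 0.419396
C(4,4)·0.773^4·0.227^0 = 0.357041
Sum = 0.7764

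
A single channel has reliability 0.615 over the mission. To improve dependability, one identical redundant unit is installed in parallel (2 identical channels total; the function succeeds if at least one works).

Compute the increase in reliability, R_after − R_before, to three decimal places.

0.237

R_before = 0.615
R_after = 1 − (1 − 0.615)^2 = 0.852
ΔR = 0.852 − 0.615 = 0.237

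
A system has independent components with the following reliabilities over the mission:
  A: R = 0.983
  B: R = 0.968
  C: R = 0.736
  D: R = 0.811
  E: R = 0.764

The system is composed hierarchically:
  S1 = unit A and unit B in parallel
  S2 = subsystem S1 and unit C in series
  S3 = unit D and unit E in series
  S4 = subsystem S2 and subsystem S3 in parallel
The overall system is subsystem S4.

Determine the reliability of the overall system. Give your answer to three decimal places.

Parallel (A and B): 1 − (1 − 0.98300)(1 − 0.96800) = 0.99946
Series ([0.99946] and C): 0.99946 × 0.73600 = 0.73560
Series (D and E): 0.81100 × 0.76400 = 0.61960
Parallel ([0.73560] and [0.61960]): 1 − (1 − 0.73560)(1 − 0.61960) = 0.899

0.899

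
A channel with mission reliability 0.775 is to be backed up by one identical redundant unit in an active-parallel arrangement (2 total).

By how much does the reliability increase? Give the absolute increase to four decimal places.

0.1744

R_before = 0.775
R_after = 1 − (1 − 0.775)^2 = 0.9494
ΔR = 0.9494 − 0.775 = 0.1744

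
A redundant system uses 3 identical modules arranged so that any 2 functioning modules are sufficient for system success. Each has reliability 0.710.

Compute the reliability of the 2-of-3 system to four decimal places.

R = Σ_{i=2}^{3} C(3,i) p^i (1−p)^{3−i} with p = 0.710
C(3,2)·0.710^2·0.290^1 = 0.438567
C(3,3)·0.710^3·0.290^0 = 0.357911
Sum = 0.7965

0.7965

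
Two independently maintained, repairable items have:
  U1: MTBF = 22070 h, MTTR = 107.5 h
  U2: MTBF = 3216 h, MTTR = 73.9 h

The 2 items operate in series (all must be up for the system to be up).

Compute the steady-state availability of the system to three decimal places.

0.973

A(U1) = MTBF/(MTBF+MTTR) = 22070/(22070+107.5) = 0.995153
A(U2) = MTBF/(MTBF+MTTR) = 3216/(3216+73.9) = 0.977537
Series availability: 0.995153 × 0.977537 = 0.973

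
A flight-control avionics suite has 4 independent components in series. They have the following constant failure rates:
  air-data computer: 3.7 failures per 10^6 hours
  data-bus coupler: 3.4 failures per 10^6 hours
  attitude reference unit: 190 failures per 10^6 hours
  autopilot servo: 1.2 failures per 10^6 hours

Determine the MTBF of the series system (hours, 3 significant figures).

Series of exponential components: λ_sys = Σ λ_i
λ_sys = 0.0000037 + 0.0000034 + 0.00019 + 0.0000012 = 1.9830e-04 /h
MTBF = 1 / λ_sys = 5040 h

5040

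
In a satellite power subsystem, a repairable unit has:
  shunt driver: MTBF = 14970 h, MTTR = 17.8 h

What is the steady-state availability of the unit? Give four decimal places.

A(shunt driver) = MTBF/(MTBF+MTTR) = 14970/(14970+17.8) = 0.9988

0.9988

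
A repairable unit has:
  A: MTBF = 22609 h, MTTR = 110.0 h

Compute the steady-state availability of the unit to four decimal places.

A(A) = MTBF/(MTBF+MTTR) = 22609/(22609+110.0) = 0.9952

0.9952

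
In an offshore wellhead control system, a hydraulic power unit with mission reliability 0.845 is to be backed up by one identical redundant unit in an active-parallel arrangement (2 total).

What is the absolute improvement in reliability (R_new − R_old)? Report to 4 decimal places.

R_before = 0.845
R_after = 1 − (1 − 0.845)^2 = 0.9760
ΔR = 0.9760 − 0.845 = 0.1310

0.1310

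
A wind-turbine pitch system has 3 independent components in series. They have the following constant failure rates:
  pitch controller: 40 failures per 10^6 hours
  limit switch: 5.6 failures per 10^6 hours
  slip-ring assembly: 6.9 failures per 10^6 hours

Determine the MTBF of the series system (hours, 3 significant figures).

Series of exponential components: λ_sys = Σ λ_i
λ_sys = 0.000040 + 0.0000056 + 0.0000069 = 5.2500e-05 /h
MTBF = 1 / λ_sys = 19000 h

19000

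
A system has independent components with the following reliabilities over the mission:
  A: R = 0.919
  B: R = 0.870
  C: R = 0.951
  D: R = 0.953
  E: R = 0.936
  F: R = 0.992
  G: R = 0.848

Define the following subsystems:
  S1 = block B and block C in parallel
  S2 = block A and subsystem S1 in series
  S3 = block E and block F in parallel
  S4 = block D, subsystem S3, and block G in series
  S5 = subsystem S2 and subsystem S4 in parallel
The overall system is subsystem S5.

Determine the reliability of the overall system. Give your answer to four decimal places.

0.9833

Parallel (B and C): 1 − (1 − 0.870000)(1 − 0.951000) = 0.993630
Series (A and [0.993630]): 0.919000 × 0.993630 = 0.913146
Parallel (E and F): 1 − (1 − 0.936000)(1 − 0.992000) = 0.999488
Series (D, [0.999488], and G): 0.953000 × 0.999488 × 0.848000 = 0.807730
Parallel ([0.913146] and [0.807730]): 1 − (1 − 0.913146)(1 − 0.807730) = 0.9833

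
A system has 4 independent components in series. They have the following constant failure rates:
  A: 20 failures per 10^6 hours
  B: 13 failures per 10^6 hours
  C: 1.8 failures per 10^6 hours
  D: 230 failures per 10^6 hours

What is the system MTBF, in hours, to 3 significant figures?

Series of exponential components: λ_sys = Σ λ_i
λ_sys = 0.000020 + 0.000013 + 0.0000018 + 0.00023 = 2.6480e-04 /h
MTBF = 1 / λ_sys = 3780 h

3780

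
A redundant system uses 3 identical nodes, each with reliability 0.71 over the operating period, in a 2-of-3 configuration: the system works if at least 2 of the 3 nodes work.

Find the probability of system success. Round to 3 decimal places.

R = Σ_{i=2}^{3} C(3,i) p^i (1−p)^{3−i} with p = 0.71
C(3,2)·0.71^2·0.29^1 = 0.43857
C(3,3)·0.71^3·0.29^0 = 0.35791
Sum = 0.796

0.796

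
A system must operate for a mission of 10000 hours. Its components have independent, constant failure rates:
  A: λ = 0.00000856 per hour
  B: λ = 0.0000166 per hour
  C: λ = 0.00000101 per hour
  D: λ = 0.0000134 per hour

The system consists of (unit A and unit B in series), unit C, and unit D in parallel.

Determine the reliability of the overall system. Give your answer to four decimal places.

R(A) = exp(−0.00000856 × 10000) = 0.917961
R(B) = exp(−0.0000166 × 10000) = 0.847046
R(C) = exp(−0.00000101 × 10000) = 0.989951
R(D) = exp(−0.0000134 × 10000) = 0.874590
Series (A and B): 0.917961 × 0.847046 = 0.777555
Parallel ([0.777555], C, and D): 1 − (1 − 0.777555)(1 − 0.989951)(1 − 0.874590) = 0.9997

0.9997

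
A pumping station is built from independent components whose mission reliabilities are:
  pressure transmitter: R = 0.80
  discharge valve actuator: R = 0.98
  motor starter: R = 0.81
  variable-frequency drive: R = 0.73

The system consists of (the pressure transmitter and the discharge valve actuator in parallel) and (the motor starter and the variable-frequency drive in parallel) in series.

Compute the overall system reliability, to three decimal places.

0.945

Parallel (pressure transmitter and discharge valve actuator): 1 − (1 − 0.80000)(1 − 0.98000) = 0.99600
Parallel (motor starter and variable-frequency drive): 1 − (1 − 0.81000)(1 − 0.73000) = 0.94870
Series ([0.99600] and [0.94870]): 0.99600 × 0.94870 = 0.945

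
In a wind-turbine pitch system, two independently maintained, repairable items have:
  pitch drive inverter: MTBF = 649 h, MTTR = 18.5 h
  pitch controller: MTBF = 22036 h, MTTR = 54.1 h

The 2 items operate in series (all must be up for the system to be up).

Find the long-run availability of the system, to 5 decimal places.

0.96990

A(pitch drive inverter) = MTBF/(MTBF+MTTR) = 649/(649+18.5) = 0.972285
A(pitch controller) = MTBF/(MTBF+MTTR) = 22036/(22036+54.1) = 0.997551
Series availability: 0.972285 × 0.997551 = 0.96990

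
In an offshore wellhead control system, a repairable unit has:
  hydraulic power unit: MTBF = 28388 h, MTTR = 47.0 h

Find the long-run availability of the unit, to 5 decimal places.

0.99835

A(hydraulic power unit) = MTBF/(MTBF+MTTR) = 28388/(28388+47.0) = 0.99835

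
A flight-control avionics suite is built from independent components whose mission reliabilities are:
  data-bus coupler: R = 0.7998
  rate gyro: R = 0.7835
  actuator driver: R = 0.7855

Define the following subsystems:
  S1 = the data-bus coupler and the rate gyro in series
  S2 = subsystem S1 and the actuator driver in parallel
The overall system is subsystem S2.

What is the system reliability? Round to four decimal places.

Series (data-bus coupler and rate gyro): 0.799800 × 0.783500 = 0.626643
Parallel ([0.626643] and actuator driver): 1 − (1 − 0.626643)(1 − 0.785500) = 0.9199

0.9199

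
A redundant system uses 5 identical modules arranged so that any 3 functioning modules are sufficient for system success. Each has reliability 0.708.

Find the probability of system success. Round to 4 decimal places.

0.8473

R = Σ_{i=3}^{5} C(5,i) p^i (1−p)^{5−i} with p = 0.708
C(5,3)·0.708^3·0.292^2 = 0.302598
C(5,4)·0.708^4·0.292^1 = 0.366848
C(5,5)·0.708^5·0.292^0 = 0.177896
Sum = 0.8473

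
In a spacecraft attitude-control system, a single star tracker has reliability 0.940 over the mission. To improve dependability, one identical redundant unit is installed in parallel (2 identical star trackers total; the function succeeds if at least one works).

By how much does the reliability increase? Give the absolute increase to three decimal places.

0.056

R_before = 0.940
R_after = 1 − (1 − 0.940)^2 = 0.996
ΔR = 0.996 − 0.940 = 0.056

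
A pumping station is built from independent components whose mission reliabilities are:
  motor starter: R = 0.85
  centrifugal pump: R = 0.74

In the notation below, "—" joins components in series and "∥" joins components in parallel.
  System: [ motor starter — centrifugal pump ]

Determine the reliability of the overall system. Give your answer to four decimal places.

Series (motor starter and centrifugal pump): 0.850000 × 0.740000 = 0.6290

0.6290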